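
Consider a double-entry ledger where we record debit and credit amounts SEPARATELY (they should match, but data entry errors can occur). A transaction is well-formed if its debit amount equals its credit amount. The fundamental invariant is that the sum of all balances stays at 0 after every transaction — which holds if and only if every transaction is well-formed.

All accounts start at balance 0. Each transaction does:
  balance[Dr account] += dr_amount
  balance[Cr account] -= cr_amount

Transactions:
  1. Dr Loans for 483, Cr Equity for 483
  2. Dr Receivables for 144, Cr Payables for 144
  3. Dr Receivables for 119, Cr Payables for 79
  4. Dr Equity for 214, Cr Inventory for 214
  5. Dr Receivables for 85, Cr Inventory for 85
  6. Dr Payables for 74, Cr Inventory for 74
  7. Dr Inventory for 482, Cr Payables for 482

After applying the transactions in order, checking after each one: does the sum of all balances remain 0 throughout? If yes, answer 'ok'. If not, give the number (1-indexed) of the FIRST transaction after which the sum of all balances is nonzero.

After txn 1: dr=483 cr=483 sum_balances=0
After txn 2: dr=144 cr=144 sum_balances=0
After txn 3: dr=119 cr=79 sum_balances=40
After txn 4: dr=214 cr=214 sum_balances=40
After txn 5: dr=85 cr=85 sum_balances=40
After txn 6: dr=74 cr=74 sum_balances=40
After txn 7: dr=482 cr=482 sum_balances=40

Answer: 3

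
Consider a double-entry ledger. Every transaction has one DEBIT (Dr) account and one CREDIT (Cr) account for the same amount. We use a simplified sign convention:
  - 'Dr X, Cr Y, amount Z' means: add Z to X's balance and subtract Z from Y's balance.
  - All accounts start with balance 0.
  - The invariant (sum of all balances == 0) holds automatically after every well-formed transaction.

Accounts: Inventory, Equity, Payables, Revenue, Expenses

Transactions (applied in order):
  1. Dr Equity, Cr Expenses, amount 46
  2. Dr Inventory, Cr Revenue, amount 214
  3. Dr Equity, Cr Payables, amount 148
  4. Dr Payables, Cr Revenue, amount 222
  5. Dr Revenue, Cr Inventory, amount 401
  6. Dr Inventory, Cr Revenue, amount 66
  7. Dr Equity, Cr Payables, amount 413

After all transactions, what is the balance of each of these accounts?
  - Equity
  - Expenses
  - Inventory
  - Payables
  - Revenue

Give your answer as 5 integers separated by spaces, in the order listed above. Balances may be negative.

Answer: 607 -46 -121 -339 -101

Derivation:
After txn 1 (Dr Equity, Cr Expenses, amount 46): Equity=46 Expenses=-46
After txn 2 (Dr Inventory, Cr Revenue, amount 214): Equity=46 Expenses=-46 Inventory=214 Revenue=-214
After txn 3 (Dr Equity, Cr Payables, amount 148): Equity=194 Expenses=-46 Inventory=214 Payables=-148 Revenue=-214
After txn 4 (Dr Payables, Cr Revenue, amount 222): Equity=194 Expenses=-46 Inventory=214 Payables=74 Revenue=-436
After txn 5 (Dr Revenue, Cr Inventory, amount 401): Equity=194 Expenses=-46 Inventory=-187 Payables=74 Revenue=-35
After txn 6 (Dr Inventory, Cr Revenue, amount 66): Equity=194 Expenses=-46 Inventory=-121 Payables=74 Revenue=-101
After txn 7 (Dr Equity, Cr Payables, amount 413): Equity=607 Expenses=-46 Inventory=-121 Payables=-339 Revenue=-101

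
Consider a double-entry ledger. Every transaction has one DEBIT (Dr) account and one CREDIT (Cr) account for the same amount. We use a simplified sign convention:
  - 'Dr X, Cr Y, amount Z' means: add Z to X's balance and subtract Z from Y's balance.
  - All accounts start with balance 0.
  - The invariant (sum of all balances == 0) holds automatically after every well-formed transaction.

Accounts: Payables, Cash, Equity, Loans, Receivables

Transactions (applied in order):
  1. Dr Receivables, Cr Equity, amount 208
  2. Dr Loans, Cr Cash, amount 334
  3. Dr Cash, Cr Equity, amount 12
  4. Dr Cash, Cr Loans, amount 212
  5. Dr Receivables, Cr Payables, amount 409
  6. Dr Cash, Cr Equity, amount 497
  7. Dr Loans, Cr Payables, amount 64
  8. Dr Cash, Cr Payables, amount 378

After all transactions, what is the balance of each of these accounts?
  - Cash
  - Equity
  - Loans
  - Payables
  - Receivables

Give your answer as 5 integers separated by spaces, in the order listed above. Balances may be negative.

After txn 1 (Dr Receivables, Cr Equity, amount 208): Equity=-208 Receivables=208
After txn 2 (Dr Loans, Cr Cash, amount 334): Cash=-334 Equity=-208 Loans=334 Receivables=208
After txn 3 (Dr Cash, Cr Equity, amount 12): Cash=-322 Equity=-220 Loans=334 Receivables=208
After txn 4 (Dr Cash, Cr Loans, amount 212): Cash=-110 Equity=-220 Loans=122 Receivables=208
After txn 5 (Dr Receivables, Cr Payables, amount 409): Cash=-110 Equity=-220 Loans=122 Payables=-409 Receivables=617
After txn 6 (Dr Cash, Cr Equity, amount 497): Cash=387 Equity=-717 Loans=122 Payables=-409 Receivables=617
After txn 7 (Dr Loans, Cr Payables, amount 64): Cash=387 Equity=-717 Loans=186 Payables=-473 Receivables=617
After txn 8 (Dr Cash, Cr Payables, amount 378): Cash=765 Equity=-717 Loans=186 Payables=-851 Receivables=617

Answer: 765 -717 186 -851 617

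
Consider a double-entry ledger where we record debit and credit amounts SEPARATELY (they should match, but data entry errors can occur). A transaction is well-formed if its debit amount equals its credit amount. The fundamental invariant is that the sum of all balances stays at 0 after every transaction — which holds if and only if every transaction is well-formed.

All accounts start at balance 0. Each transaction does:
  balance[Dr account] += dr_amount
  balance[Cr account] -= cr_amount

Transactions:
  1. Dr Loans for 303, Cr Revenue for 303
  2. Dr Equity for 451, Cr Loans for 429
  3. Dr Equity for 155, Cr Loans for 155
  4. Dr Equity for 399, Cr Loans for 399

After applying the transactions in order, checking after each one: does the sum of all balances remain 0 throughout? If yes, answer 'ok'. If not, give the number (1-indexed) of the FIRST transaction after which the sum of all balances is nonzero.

Answer: 2

Derivation:
After txn 1: dr=303 cr=303 sum_balances=0
After txn 2: dr=451 cr=429 sum_balances=22
After txn 3: dr=155 cr=155 sum_balances=22
After txn 4: dr=399 cr=399 sum_balances=22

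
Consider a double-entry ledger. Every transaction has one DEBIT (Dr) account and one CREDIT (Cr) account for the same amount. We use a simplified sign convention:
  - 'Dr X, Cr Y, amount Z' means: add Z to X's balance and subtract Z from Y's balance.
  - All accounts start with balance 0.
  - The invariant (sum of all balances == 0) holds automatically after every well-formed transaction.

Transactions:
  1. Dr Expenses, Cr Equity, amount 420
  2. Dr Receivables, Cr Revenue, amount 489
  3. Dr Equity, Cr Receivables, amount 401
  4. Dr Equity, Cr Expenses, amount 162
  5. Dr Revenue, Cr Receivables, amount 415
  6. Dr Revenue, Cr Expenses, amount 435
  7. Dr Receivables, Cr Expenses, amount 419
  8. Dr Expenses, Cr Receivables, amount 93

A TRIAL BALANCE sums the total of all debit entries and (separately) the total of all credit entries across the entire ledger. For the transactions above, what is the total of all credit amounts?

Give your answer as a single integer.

Answer: 2834

Derivation:
Txn 1: credit+=420
Txn 2: credit+=489
Txn 3: credit+=401
Txn 4: credit+=162
Txn 5: credit+=415
Txn 6: credit+=435
Txn 7: credit+=419
Txn 8: credit+=93
Total credits = 2834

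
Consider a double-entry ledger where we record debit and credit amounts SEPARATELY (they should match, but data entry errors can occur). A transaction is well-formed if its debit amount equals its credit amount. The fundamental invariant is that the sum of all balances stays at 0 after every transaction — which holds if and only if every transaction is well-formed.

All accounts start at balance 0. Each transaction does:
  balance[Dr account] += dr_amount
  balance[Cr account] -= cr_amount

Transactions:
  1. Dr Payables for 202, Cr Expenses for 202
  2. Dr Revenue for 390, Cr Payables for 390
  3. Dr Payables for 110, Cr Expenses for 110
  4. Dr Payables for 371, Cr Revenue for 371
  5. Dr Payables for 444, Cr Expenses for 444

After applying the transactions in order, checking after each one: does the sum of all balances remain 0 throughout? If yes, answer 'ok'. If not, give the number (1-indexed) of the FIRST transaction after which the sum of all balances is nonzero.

Answer: ok

Derivation:
After txn 1: dr=202 cr=202 sum_balances=0
After txn 2: dr=390 cr=390 sum_balances=0
After txn 3: dr=110 cr=110 sum_balances=0
After txn 4: dr=371 cr=371 sum_balances=0
After txn 5: dr=444 cr=444 sum_balances=0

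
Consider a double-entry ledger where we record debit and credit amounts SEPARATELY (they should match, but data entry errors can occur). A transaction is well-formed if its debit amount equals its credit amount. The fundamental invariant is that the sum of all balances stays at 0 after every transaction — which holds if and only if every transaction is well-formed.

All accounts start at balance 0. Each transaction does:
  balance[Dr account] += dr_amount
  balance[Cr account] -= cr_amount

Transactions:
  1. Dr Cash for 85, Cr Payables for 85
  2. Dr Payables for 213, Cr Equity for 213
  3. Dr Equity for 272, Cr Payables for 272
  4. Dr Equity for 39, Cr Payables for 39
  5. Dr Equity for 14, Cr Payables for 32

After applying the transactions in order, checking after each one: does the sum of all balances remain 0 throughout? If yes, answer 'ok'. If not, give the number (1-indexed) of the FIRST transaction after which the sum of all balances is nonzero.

After txn 1: dr=85 cr=85 sum_balances=0
After txn 2: dr=213 cr=213 sum_balances=0
After txn 3: dr=272 cr=272 sum_balances=0
After txn 4: dr=39 cr=39 sum_balances=0
After txn 5: dr=14 cr=32 sum_balances=-18

Answer: 5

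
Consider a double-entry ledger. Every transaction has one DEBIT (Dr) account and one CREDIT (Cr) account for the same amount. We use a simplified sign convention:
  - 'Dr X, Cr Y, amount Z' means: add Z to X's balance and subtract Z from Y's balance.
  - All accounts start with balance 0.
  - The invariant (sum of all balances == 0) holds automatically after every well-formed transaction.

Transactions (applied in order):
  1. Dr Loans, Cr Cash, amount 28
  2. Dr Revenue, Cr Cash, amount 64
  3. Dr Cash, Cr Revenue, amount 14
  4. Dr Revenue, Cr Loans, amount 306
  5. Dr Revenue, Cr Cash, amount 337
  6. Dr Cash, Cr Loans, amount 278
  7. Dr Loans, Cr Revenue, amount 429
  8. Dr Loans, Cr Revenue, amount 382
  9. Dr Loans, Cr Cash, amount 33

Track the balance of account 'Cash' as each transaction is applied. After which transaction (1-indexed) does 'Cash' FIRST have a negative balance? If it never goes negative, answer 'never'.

Answer: 1

Derivation:
After txn 1: Cash=-28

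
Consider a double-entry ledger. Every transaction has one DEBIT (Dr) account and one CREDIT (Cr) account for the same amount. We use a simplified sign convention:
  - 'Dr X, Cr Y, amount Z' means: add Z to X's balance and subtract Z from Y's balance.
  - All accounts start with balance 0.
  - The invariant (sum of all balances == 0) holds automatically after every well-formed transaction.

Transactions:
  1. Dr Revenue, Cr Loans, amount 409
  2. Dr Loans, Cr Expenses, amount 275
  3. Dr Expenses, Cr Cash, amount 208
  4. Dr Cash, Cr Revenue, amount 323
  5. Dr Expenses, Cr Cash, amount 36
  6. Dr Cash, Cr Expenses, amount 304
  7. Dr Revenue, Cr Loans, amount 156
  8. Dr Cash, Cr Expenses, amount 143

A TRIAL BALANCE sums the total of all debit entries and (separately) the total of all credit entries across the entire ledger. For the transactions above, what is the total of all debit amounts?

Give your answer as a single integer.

Answer: 1854

Derivation:
Txn 1: debit+=409
Txn 2: debit+=275
Txn 3: debit+=208
Txn 4: debit+=323
Txn 5: debit+=36
Txn 6: debit+=304
Txn 7: debit+=156
Txn 8: debit+=143
Total debits = 1854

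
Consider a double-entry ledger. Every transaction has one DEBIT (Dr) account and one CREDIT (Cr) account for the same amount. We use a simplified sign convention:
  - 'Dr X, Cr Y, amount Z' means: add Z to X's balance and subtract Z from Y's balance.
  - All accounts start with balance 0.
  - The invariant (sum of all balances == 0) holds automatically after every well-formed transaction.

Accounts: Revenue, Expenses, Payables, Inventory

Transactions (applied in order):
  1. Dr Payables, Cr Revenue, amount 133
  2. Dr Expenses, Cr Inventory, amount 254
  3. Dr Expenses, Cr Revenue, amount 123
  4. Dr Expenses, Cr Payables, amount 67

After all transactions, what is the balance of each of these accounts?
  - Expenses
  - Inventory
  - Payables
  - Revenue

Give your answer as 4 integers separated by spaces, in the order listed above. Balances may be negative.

Answer: 444 -254 66 -256

Derivation:
After txn 1 (Dr Payables, Cr Revenue, amount 133): Payables=133 Revenue=-133
After txn 2 (Dr Expenses, Cr Inventory, amount 254): Expenses=254 Inventory=-254 Payables=133 Revenue=-133
After txn 3 (Dr Expenses, Cr Revenue, amount 123): Expenses=377 Inventory=-254 Payables=133 Revenue=-256
After txn 4 (Dr Expenses, Cr Payables, amount 67): Expenses=444 Inventory=-254 Payables=66 Revenue=-256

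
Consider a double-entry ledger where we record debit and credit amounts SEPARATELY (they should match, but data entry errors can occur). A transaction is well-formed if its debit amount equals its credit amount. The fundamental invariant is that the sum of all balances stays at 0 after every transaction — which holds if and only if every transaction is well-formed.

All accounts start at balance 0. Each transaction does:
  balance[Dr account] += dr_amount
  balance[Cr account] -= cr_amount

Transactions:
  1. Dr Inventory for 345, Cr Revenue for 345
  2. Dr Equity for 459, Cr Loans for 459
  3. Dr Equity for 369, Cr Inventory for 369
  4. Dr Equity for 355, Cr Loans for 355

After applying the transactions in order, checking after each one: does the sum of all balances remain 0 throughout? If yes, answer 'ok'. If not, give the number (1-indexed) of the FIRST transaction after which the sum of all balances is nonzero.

After txn 1: dr=345 cr=345 sum_balances=0
After txn 2: dr=459 cr=459 sum_balances=0
After txn 3: dr=369 cr=369 sum_balances=0
After txn 4: dr=355 cr=355 sum_balances=0

Answer: ok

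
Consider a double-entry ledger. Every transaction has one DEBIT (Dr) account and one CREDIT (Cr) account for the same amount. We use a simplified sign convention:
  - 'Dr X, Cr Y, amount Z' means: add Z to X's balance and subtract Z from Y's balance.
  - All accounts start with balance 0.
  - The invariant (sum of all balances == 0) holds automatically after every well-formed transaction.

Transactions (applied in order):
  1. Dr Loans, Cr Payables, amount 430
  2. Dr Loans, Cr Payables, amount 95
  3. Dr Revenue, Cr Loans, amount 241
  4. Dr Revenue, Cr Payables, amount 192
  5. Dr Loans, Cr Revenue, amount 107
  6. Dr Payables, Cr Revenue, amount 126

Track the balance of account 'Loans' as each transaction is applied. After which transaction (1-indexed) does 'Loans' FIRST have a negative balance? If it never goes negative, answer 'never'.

Answer: never

Derivation:
After txn 1: Loans=430
After txn 2: Loans=525
After txn 3: Loans=284
After txn 4: Loans=284
After txn 5: Loans=391
After txn 6: Loans=391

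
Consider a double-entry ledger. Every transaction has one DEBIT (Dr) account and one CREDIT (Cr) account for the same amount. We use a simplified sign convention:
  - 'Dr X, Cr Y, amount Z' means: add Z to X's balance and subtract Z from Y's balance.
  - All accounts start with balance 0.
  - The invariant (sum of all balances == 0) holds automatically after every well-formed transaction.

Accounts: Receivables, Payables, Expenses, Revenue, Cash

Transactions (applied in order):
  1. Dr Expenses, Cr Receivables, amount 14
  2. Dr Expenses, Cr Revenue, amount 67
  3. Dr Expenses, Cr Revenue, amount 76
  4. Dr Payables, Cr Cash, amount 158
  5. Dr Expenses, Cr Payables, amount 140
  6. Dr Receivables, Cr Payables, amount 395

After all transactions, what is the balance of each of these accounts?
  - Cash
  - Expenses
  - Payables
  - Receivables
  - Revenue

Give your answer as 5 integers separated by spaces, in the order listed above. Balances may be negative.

Answer: -158 297 -377 381 -143

Derivation:
After txn 1 (Dr Expenses, Cr Receivables, amount 14): Expenses=14 Receivables=-14
After txn 2 (Dr Expenses, Cr Revenue, amount 67): Expenses=81 Receivables=-14 Revenue=-67
After txn 3 (Dr Expenses, Cr Revenue, amount 76): Expenses=157 Receivables=-14 Revenue=-143
After txn 4 (Dr Payables, Cr Cash, amount 158): Cash=-158 Expenses=157 Payables=158 Receivables=-14 Revenue=-143
After txn 5 (Dr Expenses, Cr Payables, amount 140): Cash=-158 Expenses=297 Payables=18 Receivables=-14 Revenue=-143
After txn 6 (Dr Receivables, Cr Payables, amount 395): Cash=-158 Expenses=297 Payables=-377 Receivables=381 Revenue=-143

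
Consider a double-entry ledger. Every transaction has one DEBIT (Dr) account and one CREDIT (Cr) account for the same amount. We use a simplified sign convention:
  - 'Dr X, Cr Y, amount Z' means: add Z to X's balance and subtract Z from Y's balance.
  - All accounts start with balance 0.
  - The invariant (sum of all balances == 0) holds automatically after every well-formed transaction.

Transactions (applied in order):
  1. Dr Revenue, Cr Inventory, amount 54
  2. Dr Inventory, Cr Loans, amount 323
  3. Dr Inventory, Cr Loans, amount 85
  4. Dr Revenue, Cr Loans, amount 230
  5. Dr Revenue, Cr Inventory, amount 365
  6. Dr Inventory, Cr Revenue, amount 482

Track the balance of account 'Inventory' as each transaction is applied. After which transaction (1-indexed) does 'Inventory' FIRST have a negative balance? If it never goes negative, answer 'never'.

Answer: 1

Derivation:
After txn 1: Inventory=-54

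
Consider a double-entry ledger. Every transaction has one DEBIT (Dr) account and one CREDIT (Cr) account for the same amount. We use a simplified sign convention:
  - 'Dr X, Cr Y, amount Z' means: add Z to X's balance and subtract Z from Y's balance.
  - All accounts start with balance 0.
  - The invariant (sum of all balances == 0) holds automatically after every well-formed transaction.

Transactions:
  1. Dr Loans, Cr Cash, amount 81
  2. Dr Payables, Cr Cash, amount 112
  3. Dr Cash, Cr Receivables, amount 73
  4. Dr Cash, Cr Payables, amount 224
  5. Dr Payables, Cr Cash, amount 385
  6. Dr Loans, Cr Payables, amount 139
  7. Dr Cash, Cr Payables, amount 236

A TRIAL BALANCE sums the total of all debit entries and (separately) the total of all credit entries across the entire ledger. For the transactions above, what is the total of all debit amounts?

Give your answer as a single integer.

Answer: 1250

Derivation:
Txn 1: debit+=81
Txn 2: debit+=112
Txn 3: debit+=73
Txn 4: debit+=224
Txn 5: debit+=385
Txn 6: debit+=139
Txn 7: debit+=236
Total debits = 1250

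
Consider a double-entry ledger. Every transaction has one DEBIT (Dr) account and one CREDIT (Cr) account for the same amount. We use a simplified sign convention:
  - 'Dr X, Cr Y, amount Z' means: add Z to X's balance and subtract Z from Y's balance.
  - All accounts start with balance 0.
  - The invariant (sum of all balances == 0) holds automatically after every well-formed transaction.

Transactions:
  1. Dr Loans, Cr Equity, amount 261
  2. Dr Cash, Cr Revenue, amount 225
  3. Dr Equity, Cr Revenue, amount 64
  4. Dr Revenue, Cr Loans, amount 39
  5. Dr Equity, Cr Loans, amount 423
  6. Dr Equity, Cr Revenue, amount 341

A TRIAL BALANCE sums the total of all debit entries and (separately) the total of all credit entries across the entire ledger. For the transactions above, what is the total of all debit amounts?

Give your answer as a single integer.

Txn 1: debit+=261
Txn 2: debit+=225
Txn 3: debit+=64
Txn 4: debit+=39
Txn 5: debit+=423
Txn 6: debit+=341
Total debits = 1353

Answer: 1353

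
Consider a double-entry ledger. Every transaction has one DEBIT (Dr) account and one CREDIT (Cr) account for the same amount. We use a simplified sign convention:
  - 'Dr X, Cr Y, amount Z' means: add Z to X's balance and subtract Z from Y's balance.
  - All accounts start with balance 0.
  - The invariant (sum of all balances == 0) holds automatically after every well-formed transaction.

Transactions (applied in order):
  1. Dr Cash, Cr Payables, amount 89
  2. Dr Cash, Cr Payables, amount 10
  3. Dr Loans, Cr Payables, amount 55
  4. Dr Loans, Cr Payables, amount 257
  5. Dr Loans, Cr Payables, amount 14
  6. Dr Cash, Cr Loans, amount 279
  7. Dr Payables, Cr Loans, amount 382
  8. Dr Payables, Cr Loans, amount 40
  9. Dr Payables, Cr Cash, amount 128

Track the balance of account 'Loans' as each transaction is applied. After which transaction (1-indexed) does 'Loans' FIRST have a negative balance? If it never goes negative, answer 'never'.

After txn 1: Loans=0
After txn 2: Loans=0
After txn 3: Loans=55
After txn 4: Loans=312
After txn 5: Loans=326
After txn 6: Loans=47
After txn 7: Loans=-335

Answer: 7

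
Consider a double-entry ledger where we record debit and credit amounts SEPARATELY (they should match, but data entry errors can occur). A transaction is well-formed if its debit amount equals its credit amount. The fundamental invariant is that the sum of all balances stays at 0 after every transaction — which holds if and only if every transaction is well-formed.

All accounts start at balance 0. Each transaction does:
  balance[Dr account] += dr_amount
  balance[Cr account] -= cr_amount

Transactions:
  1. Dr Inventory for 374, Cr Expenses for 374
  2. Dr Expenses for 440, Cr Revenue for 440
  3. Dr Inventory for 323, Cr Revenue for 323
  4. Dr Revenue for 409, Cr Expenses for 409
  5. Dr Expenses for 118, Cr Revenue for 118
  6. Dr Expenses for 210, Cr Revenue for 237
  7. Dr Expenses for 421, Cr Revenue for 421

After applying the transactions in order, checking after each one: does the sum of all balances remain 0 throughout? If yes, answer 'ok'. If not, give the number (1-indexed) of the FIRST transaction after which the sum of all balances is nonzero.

After txn 1: dr=374 cr=374 sum_balances=0
After txn 2: dr=440 cr=440 sum_balances=0
After txn 3: dr=323 cr=323 sum_balances=0
After txn 4: dr=409 cr=409 sum_balances=0
After txn 5: dr=118 cr=118 sum_balances=0
After txn 6: dr=210 cr=237 sum_balances=-27
After txn 7: dr=421 cr=421 sum_balances=-27

Answer: 6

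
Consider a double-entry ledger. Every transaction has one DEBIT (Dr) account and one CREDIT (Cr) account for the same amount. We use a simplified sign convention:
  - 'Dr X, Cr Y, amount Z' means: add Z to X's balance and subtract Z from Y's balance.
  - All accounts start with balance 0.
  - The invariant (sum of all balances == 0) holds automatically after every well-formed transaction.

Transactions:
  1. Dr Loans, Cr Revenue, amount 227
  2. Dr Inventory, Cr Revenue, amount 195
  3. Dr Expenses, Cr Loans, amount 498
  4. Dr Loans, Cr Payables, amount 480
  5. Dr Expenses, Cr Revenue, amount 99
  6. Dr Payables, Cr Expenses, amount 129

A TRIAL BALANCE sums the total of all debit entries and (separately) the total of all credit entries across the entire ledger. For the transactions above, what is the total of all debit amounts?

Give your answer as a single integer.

Answer: 1628

Derivation:
Txn 1: debit+=227
Txn 2: debit+=195
Txn 3: debit+=498
Txn 4: debit+=480
Txn 5: debit+=99
Txn 6: debit+=129
Total debits = 1628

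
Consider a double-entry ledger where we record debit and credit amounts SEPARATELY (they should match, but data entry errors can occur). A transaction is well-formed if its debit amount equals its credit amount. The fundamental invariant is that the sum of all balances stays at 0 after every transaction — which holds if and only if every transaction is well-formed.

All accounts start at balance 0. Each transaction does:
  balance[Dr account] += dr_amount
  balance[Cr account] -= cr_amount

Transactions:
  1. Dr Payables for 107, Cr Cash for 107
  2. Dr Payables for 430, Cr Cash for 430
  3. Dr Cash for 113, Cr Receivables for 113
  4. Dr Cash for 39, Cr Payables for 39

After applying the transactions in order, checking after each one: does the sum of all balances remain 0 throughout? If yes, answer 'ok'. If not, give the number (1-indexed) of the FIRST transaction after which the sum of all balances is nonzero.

After txn 1: dr=107 cr=107 sum_balances=0
After txn 2: dr=430 cr=430 sum_balances=0
After txn 3: dr=113 cr=113 sum_balances=0
After txn 4: dr=39 cr=39 sum_balances=0

Answer: ok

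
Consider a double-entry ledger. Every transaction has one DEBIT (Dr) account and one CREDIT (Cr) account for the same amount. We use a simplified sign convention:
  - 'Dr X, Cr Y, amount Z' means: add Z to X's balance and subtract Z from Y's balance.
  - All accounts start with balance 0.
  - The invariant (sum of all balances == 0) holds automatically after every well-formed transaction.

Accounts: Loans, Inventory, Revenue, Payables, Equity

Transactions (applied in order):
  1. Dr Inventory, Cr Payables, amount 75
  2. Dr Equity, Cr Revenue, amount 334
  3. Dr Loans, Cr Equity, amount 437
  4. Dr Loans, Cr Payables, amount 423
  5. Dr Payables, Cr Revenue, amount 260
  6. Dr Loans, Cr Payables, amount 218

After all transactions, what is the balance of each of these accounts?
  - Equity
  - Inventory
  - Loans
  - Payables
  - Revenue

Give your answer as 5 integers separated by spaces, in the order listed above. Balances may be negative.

After txn 1 (Dr Inventory, Cr Payables, amount 75): Inventory=75 Payables=-75
After txn 2 (Dr Equity, Cr Revenue, amount 334): Equity=334 Inventory=75 Payables=-75 Revenue=-334
After txn 3 (Dr Loans, Cr Equity, amount 437): Equity=-103 Inventory=75 Loans=437 Payables=-75 Revenue=-334
After txn 4 (Dr Loans, Cr Payables, amount 423): Equity=-103 Inventory=75 Loans=860 Payables=-498 Revenue=-334
After txn 5 (Dr Payables, Cr Revenue, amount 260): Equity=-103 Inventory=75 Loans=860 Payables=-238 Revenue=-594
After txn 6 (Dr Loans, Cr Payables, amount 218): Equity=-103 Inventory=75 Loans=1078 Payables=-456 Revenue=-594

Answer: -103 75 1078 -456 -594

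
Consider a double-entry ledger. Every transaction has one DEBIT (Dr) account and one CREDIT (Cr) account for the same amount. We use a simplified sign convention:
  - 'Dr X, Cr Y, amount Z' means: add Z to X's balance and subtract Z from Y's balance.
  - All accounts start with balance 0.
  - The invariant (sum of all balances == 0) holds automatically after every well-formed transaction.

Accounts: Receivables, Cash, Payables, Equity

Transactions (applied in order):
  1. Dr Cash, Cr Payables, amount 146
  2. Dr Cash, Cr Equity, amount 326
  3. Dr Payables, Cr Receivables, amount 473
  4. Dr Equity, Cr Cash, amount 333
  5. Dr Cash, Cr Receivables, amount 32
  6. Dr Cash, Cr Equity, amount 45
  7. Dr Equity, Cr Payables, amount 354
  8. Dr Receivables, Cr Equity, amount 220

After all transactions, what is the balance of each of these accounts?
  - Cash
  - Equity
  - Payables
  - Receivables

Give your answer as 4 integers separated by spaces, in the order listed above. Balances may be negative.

Answer: 216 96 -27 -285

Derivation:
After txn 1 (Dr Cash, Cr Payables, amount 146): Cash=146 Payables=-146
After txn 2 (Dr Cash, Cr Equity, amount 326): Cash=472 Equity=-326 Payables=-146
After txn 3 (Dr Payables, Cr Receivables, amount 473): Cash=472 Equity=-326 Payables=327 Receivables=-473
After txn 4 (Dr Equity, Cr Cash, amount 333): Cash=139 Equity=7 Payables=327 Receivables=-473
After txn 5 (Dr Cash, Cr Receivables, amount 32): Cash=171 Equity=7 Payables=327 Receivables=-505
After txn 6 (Dr Cash, Cr Equity, amount 45): Cash=216 Equity=-38 Payables=327 Receivables=-505
After txn 7 (Dr Equity, Cr Payables, amount 354): Cash=216 Equity=316 Payables=-27 Receivables=-505
After txn 8 (Dr Receivables, Cr Equity, amount 220): Cash=216 Equity=96 Payables=-27 Receivables=-285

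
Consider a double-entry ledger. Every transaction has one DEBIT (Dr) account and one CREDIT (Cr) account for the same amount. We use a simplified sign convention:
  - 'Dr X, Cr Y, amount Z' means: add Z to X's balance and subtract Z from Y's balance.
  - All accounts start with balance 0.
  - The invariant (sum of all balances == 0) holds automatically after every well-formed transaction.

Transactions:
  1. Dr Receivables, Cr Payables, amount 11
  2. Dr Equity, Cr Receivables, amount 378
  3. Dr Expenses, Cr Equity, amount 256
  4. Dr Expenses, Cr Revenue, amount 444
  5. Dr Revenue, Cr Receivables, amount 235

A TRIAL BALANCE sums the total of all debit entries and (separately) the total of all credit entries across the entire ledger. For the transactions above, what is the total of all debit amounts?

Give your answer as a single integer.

Txn 1: debit+=11
Txn 2: debit+=378
Txn 3: debit+=256
Txn 4: debit+=444
Txn 5: debit+=235
Total debits = 1324

Answer: 1324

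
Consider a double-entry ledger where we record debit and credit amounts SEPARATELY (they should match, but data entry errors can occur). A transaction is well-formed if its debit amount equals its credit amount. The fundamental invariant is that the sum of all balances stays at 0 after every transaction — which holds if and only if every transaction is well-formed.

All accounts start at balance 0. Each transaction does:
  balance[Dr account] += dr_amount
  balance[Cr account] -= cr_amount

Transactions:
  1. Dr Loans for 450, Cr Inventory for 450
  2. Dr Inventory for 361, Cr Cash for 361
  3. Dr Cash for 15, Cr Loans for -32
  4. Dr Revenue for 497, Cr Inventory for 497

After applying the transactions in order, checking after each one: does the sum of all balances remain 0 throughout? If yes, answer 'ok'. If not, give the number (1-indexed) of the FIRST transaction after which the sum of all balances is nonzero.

After txn 1: dr=450 cr=450 sum_balances=0
After txn 2: dr=361 cr=361 sum_balances=0
After txn 3: dr=15 cr=-32 sum_balances=47
After txn 4: dr=497 cr=497 sum_balances=47

Answer: 3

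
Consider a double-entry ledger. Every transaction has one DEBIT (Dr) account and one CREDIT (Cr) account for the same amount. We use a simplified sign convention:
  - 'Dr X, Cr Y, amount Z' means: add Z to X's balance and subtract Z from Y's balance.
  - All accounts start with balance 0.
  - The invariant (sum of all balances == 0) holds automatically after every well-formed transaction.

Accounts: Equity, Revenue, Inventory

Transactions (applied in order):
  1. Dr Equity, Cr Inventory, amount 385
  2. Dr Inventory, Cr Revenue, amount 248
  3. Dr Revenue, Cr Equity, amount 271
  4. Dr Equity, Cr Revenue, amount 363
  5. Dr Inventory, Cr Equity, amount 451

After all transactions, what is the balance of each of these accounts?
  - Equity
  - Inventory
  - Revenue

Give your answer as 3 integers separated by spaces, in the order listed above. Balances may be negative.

After txn 1 (Dr Equity, Cr Inventory, amount 385): Equity=385 Inventory=-385
After txn 2 (Dr Inventory, Cr Revenue, amount 248): Equity=385 Inventory=-137 Revenue=-248
After txn 3 (Dr Revenue, Cr Equity, amount 271): Equity=114 Inventory=-137 Revenue=23
After txn 4 (Dr Equity, Cr Revenue, amount 363): Equity=477 Inventory=-137 Revenue=-340
After txn 5 (Dr Inventory, Cr Equity, amount 451): Equity=26 Inventory=314 Revenue=-340

Answer: 26 314 -340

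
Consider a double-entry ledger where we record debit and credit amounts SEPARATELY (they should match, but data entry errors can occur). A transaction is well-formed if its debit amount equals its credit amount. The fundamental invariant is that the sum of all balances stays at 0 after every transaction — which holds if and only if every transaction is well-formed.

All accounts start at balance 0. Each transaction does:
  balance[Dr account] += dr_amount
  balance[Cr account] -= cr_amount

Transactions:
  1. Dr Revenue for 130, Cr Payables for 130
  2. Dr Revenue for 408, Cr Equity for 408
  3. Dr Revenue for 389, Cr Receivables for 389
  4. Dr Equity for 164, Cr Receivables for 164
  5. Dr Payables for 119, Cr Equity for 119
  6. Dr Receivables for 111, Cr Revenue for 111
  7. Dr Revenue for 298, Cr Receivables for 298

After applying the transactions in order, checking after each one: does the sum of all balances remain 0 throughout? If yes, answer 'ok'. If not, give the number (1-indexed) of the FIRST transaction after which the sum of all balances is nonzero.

After txn 1: dr=130 cr=130 sum_balances=0
After txn 2: dr=408 cr=408 sum_balances=0
After txn 3: dr=389 cr=389 sum_balances=0
After txn 4: dr=164 cr=164 sum_balances=0
After txn 5: dr=119 cr=119 sum_balances=0
After txn 6: dr=111 cr=111 sum_balances=0
After txn 7: dr=298 cr=298 sum_balances=0

Answer: ok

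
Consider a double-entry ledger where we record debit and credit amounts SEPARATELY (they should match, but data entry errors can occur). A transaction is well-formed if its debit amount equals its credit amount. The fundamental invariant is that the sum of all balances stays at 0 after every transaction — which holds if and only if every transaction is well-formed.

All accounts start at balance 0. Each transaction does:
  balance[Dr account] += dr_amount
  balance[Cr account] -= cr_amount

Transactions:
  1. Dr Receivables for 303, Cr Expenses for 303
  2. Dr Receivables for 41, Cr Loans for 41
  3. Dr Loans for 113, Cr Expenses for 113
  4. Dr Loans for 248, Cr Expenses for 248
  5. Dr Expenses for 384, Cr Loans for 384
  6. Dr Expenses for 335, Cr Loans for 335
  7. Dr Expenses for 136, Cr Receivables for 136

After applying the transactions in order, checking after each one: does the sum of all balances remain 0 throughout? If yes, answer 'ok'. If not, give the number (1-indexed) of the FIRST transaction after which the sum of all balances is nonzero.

After txn 1: dr=303 cr=303 sum_balances=0
After txn 2: dr=41 cr=41 sum_balances=0
After txn 3: dr=113 cr=113 sum_balances=0
After txn 4: dr=248 cr=248 sum_balances=0
After txn 5: dr=384 cr=384 sum_balances=0
After txn 6: dr=335 cr=335 sum_balances=0
After txn 7: dr=136 cr=136 sum_balances=0

Answer: ok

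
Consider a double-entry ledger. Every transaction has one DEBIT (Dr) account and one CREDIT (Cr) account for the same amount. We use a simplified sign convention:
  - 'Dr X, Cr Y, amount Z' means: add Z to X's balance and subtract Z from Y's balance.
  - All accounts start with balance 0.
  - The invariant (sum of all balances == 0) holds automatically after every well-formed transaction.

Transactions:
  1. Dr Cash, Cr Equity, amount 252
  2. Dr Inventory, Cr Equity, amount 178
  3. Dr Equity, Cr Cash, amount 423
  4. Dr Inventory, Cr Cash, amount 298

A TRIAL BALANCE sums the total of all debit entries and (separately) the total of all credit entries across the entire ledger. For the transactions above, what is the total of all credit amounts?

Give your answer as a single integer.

Txn 1: credit+=252
Txn 2: credit+=178
Txn 3: credit+=423
Txn 4: credit+=298
Total credits = 1151

Answer: 1151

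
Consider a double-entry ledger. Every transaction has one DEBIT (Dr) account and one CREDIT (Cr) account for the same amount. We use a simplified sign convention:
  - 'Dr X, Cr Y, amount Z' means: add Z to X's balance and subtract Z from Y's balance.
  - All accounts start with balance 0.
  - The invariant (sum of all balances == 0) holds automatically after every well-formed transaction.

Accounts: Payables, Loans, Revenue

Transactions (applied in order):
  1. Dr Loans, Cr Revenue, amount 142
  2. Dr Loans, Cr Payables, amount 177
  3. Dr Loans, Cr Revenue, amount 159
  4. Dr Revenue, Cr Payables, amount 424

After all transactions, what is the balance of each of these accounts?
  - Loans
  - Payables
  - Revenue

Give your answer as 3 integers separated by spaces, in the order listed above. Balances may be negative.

After txn 1 (Dr Loans, Cr Revenue, amount 142): Loans=142 Revenue=-142
After txn 2 (Dr Loans, Cr Payables, amount 177): Loans=319 Payables=-177 Revenue=-142
After txn 3 (Dr Loans, Cr Revenue, amount 159): Loans=478 Payables=-177 Revenue=-301
After txn 4 (Dr Revenue, Cr Payables, amount 424): Loans=478 Payables=-601 Revenue=123

Answer: 478 -601 123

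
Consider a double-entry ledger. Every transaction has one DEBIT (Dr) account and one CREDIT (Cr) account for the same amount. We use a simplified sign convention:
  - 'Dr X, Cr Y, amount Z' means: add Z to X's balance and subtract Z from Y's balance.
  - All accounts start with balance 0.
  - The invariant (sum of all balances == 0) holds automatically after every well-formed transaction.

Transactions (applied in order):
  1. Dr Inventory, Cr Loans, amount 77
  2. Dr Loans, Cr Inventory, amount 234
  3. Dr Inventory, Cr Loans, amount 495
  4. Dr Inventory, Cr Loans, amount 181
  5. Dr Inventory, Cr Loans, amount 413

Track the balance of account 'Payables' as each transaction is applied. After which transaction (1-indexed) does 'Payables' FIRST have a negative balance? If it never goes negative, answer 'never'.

After txn 1: Payables=0
After txn 2: Payables=0
After txn 3: Payables=0
After txn 4: Payables=0
After txn 5: Payables=0

Answer: never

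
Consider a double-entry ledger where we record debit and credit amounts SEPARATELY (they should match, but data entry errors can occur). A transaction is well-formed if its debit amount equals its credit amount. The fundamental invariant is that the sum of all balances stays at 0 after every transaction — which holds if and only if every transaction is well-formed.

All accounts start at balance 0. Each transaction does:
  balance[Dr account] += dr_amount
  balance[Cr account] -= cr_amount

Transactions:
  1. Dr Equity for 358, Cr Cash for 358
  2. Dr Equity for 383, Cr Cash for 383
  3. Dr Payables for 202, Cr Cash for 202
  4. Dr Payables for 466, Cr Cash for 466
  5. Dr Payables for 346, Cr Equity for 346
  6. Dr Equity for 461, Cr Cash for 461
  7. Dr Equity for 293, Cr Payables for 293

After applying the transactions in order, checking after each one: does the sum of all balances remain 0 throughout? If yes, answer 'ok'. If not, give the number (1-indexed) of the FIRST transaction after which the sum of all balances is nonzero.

After txn 1: dr=358 cr=358 sum_balances=0
After txn 2: dr=383 cr=383 sum_balances=0
After txn 3: dr=202 cr=202 sum_balances=0
After txn 4: dr=466 cr=466 sum_balances=0
After txn 5: dr=346 cr=346 sum_balances=0
After txn 6: dr=461 cr=461 sum_balances=0
After txn 7: dr=293 cr=293 sum_balances=0

Answer: ok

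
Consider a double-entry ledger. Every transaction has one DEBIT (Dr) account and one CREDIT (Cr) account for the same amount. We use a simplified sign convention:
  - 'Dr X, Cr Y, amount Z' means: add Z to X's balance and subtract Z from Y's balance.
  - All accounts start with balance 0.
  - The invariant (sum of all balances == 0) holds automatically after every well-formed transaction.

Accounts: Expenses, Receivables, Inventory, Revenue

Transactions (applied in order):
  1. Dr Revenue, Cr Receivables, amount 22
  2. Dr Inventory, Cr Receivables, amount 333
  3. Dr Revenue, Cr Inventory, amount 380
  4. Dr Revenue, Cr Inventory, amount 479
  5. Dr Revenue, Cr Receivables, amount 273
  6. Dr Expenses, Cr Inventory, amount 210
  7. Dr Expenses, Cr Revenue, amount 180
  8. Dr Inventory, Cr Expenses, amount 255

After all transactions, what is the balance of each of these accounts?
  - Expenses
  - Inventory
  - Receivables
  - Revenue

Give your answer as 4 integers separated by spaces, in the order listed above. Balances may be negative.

Answer: 135 -481 -628 974

Derivation:
After txn 1 (Dr Revenue, Cr Receivables, amount 22): Receivables=-22 Revenue=22
After txn 2 (Dr Inventory, Cr Receivables, amount 333): Inventory=333 Receivables=-355 Revenue=22
After txn 3 (Dr Revenue, Cr Inventory, amount 380): Inventory=-47 Receivables=-355 Revenue=402
After txn 4 (Dr Revenue, Cr Inventory, amount 479): Inventory=-526 Receivables=-355 Revenue=881
After txn 5 (Dr Revenue, Cr Receivables, amount 273): Inventory=-526 Receivables=-628 Revenue=1154
After txn 6 (Dr Expenses, Cr Inventory, amount 210): Expenses=210 Inventory=-736 Receivables=-628 Revenue=1154
After txn 7 (Dr Expenses, Cr Revenue, amount 180): Expenses=390 Inventory=-736 Receivables=-628 Revenue=974
After txn 8 (Dr Inventory, Cr Expenses, amount 255): Expenses=135 Inventory=-481 Receivables=-628 Revenue=974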